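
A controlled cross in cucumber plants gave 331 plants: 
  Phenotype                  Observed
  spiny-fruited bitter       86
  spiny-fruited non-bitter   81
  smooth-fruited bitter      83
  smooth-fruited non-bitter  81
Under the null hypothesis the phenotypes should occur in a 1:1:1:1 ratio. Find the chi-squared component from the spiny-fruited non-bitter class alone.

0.037

Expected counts for N = 331 under a 1:1:1:1 ratio (total parts = 4):
  spiny-fruited bitter: 331 × 1/4 = 82.75
  spiny-fruited non-bitter: 331 × 1/4 = 82.75
  smooth-fruited bitter: 331 × 1/4 = 82.75
  smooth-fruited non-bitter: 331 × 1/4 = 82.75
Contribution of spiny-fruited non-bitter: (81 − 82.75)² / 82.75 = 0.0370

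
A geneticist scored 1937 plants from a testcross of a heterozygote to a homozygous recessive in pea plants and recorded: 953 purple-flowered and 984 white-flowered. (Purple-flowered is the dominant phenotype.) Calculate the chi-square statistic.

0.496

A testcross of a heterozygote (Aa × aa) gives a 1:1 phenotypic ratio.
Under the 1:1 hypothesis (Σ ratio = 2, N = 1937):
  purple-flowered: 1937 × 1/2 = 968.5
  white-flowered: 1937 × 1/2 = 968.5
χ² = Σ (O − E)² / E
  purple-flowered: (953 − 968.5)² / 968.5 = 0.2481
  white-flowered: (984 − 968.5)² / 968.5 = 0.2481
χ² = 0.2481 + 0.2481 = 0.4962 ≈ 0.496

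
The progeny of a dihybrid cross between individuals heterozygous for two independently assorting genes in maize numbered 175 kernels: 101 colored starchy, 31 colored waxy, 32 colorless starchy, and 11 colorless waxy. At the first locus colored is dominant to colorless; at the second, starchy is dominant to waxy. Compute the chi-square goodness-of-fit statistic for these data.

A dihybrid F₂ with independent assortment and complete dominance at both loci gives a 9:3:3:1 phenotypic ratio.
Total ratio parts = 16. Expected numbers out of 175:
  colored starchy: 175 × 9/16 = 98.4375
  colored waxy: 175 × 3/16 = 32.8125
  colorless starchy: 175 × 3/16 = 32.8125
  colorless waxy: 175 × 1/16 = 10.9375
χ² = Σ (O − E)² / E
  colored starchy: (101 − 98.4375)² / 98.4375 = 0.0667
  colored waxy: (31 − 32.8125)² / 32.8125 = 0.1001
  colorless starchy: (32 − 32.8125)² / 32.8125 = 0.0201
  colorless waxy: (11 − 10.9375)² / 10.9375 = 0.0004
χ² = 0.0667 + 0.1001 + 0.0201 + 0.0004 = 0.1873 ≈ 0.187

0.187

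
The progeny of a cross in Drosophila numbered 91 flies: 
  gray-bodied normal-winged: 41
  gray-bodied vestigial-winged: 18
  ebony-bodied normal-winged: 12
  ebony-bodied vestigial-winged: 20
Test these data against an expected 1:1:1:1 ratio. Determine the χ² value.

21.044

Under the 1:1:1:1 hypothesis (Σ ratio = 4, N = 91):
  gray-bodied normal-winged: 91 × 1/4 = 22.75
  gray-bodied vestigial-winged: 91 × 1/4 = 22.75
  ebony-bodied normal-winged: 91 × 1/4 = 22.75
  ebony-bodied vestigial-winged: 91 × 1/4 = 22.75
χ² = Σ (O − E)² / E
  gray-bodied normal-winged: (41 − 22.75)² / 22.75 = 14.6401
  gray-bodied vestigial-winged: (18 − 22.75)² / 22.75 = 0.9918
  ebony-bodied normal-winged: (12 − 22.75)² / 22.75 = 5.0797
  ebony-bodied vestigial-winged: (20 − 22.75)² / 22.75 = 0.3324
χ² = 14.6401 + 0.9918 + 5.0797 + 0.3324 = 21.044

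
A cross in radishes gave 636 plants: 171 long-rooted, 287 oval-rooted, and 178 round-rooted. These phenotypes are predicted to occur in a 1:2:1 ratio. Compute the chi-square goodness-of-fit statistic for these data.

The 1:2:1 ratio has 4 parts, so with N = 636 the expected counts are:
  long-rooted: 636 × 1/4 = 159
  oval-rooted: 636 × 2/4 = 318
  round-rooted: 636 × 1/4 = 159
χ² = Σ (O − E)² / E
  long-rooted: (171 − 159)² / 159 = 0.9057
  oval-rooted: (287 − 318)² / 318 = 3.0220
  round-rooted: (178 − 159)² / 159 = 2.2704
χ² = 0.9057 + 3.0220 + 2.2704 = 6.1981 ≈ 6.198

6.198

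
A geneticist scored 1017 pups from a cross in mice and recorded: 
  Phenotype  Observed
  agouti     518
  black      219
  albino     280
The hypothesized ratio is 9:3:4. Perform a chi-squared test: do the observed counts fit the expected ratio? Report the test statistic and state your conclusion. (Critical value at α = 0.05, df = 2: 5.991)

11.921; not consistent

The 9:3:4 ratio has 16 parts, so with N = 1017 the expected counts are:
  agouti: 1017 × 9/16 = 572.0625
  black: 1017 × 3/16 = 190.6875
  albino: 1017 × 4/16 = 254.25
χ² = Σ (O − E)² / E
  agouti: (518 − 572.0625)² / 572.0625 = 5.1092
  black: (219 − 190.6875)² / 190.6875 = 4.2037
  albino: (280 − 254.25)² / 254.25 = 2.6079
χ² = 5.1092 + 4.2037 + 2.6079 = 11.9208 ≈ 11.921
Degrees of freedom = 3 − 1 = 2; critical value at α = 0.05 is 5.991.
Since 11.921 > 5.991, we reject the null hypothesis — the data do not fit the 9:3:4 ratio.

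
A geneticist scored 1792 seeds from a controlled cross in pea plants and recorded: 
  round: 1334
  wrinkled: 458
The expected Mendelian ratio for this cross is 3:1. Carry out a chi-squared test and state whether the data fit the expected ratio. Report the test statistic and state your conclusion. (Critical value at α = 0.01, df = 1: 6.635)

0.298; consistent

Expected counts for N = 1792 under a 3:1 ratio (total parts = 4):
  round: 1792 × 3/4 = 1344
  wrinkled: 1792 × 1/4 = 448
χ² = Σ (O − E)² / E
  round: (1334 − 1344)² / 1344 = 0.0744
  wrinkled: (458 − 448)² / 448 = 0.2232
χ² = 0.0744 + 0.2232 = 0.2976 ≈ 0.298
Degrees of freedom = 2 − 1 = 1; critical value at α = 0.01 is 6.635.
Since 0.298 < 6.635, we fail to reject the null hypothesis — the data are consistent with the 3:1 ratio.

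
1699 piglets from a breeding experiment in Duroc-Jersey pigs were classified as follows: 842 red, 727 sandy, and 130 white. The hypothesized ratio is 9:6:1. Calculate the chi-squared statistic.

Total ratio parts = 16. Expected numbers out of 1699:
  red: 1699 × 9/16 = 955.6875
  sandy: 1699 × 6/16 = 637.125
  white: 1699 × 1/16 = 106.1875
χ² = Σ (O − E)² / E
  red: (842 − 955.6875)² / 955.6875 = 13.5241
  sandy: (727 − 637.125)² / 637.125 = 12.6781
  white: (130 − 106.1875)² / 106.1875 = 5.3399
χ² = 13.5241 + 12.6781 + 5.3399 = 31.5421 ≈ 31.542

31.542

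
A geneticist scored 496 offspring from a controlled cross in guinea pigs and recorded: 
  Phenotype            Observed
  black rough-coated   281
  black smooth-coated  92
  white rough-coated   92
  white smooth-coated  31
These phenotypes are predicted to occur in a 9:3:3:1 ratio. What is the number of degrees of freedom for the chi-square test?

A goodness-of-fit test with 4 phenotype classes has df = 4 − 1 = 3.

3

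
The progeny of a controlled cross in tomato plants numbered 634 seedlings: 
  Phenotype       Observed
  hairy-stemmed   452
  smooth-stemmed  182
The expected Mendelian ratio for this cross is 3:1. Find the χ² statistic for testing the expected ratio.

Total ratio parts = 4. Expected numbers out of 634:
  hairy-stemmed: 634 × 3/4 = 475.5
  smooth-stemmed: 634 × 1/4 = 158.5
χ² = Σ (O − E)² / E
  hairy-stemmed: (452 − 475.5)² / 475.5 = 1.1614
  smooth-stemmed: (182 − 158.5)² / 158.5 = 3.4842
χ² = 1.1614 + 3.4842 = 4.6456 ≈ 4.646

4.646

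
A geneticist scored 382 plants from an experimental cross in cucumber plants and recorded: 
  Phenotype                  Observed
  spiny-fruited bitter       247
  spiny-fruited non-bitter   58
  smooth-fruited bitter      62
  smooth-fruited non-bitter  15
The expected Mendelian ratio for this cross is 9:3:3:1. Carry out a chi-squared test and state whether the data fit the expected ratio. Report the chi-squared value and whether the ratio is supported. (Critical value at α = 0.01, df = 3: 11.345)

11.987; not consistent

Expected counts for N = 382 under a 9:3:3:1 ratio (total parts = 16):
  spiny-fruited bitter: 382 × 9/16 = 214.875
  spiny-fruited non-bitter: 382 × 3/16 = 71.625
  smooth-fruited bitter: 382 × 3/16 = 71.625
  smooth-fruited non-bitter: 382 × 1/16 = 23.875
χ² = Σ (O − E)² / E
  spiny-fruited bitter: (247 − 214.875)² / 214.875 = 4.8029
  spiny-fruited non-bitter: (58 − 71.625)² / 71.625 = 2.5918
  smooth-fruited bitter: (62 − 71.625)² / 71.625 = 1.2934
  smooth-fruited non-bitter: (15 − 23.875)² / 23.875 = 3.2991
χ² = 4.8029 + 2.5918 + 1.2934 + 3.2991 = 11.9872 ≈ 11.987
Degrees of freedom = 4 − 1 = 3; critical value at α = 0.01 is 11.345.
Since 11.987 > 11.345, we reject the null hypothesis — the data do not fit the 9:3:3:1 ratio.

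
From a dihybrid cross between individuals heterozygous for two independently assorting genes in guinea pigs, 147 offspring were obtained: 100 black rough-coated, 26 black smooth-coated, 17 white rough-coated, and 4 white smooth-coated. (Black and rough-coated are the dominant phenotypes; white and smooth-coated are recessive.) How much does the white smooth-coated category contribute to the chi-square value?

2.929

A dihybrid F₂ with independent assortment and complete dominance at both loci gives a 9:3:3:1 phenotypic ratio.
Under the 9:3:3:1 hypothesis (Σ ratio = 16, N = 147):
  black rough-coated: 147 × 9/16 = 82.6875
  black smooth-coated: 147 × 3/16 = 27.5625
  white rough-coated: 147 × 3/16 = 27.5625
  white smooth-coated: 147 × 1/16 = 9.1875
Contribution of white smooth-coated: (4 − 9.1875)² / 9.1875 = 2.9290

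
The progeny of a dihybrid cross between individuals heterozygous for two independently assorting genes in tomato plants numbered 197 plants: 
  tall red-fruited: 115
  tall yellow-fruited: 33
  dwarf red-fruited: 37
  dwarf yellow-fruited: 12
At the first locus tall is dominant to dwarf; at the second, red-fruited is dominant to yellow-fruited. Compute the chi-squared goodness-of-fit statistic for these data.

0.586

A dihybrid F₂ with independent assortment and complete dominance at both loci gives a 9:3:3:1 phenotypic ratio.
The 9:3:3:1 ratio has 16 parts, so with N = 197 the expected counts are:
  tall red-fruited: 197 × 9/16 = 110.8125
  tall yellow-fruited: 197 × 3/16 = 36.9375
  dwarf red-fruited: 197 × 3/16 = 36.9375
  dwarf yellow-fruited: 197 × 1/16 = 12.3125
χ² = Σ (O − E)² / E
  tall red-fruited: (115 − 110.8125)² / 110.8125 = 0.1582
  tall yellow-fruited: (33 − 36.9375)² / 36.9375 = 0.4197
  dwarf red-fruited: (37 − 36.9375)² / 36.9375 = 0.0001
  dwarf yellow-fruited: (12 − 12.3125)² / 12.3125 = 0.0079
χ² = 0.1582 + 0.4197 + 0.0001 + 0.0079 = 0.5859 ≈ 0.586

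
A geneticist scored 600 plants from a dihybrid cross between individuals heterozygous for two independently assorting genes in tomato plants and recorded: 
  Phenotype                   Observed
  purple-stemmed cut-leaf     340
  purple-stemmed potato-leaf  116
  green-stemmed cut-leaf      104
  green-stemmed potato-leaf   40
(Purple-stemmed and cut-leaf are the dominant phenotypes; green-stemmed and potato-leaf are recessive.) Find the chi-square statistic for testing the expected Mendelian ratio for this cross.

A dihybrid F₂ with independent assortment and complete dominance at both loci gives a 9:3:3:1 phenotypic ratio.
Expected counts for N = 600 under a 9:3:3:1 ratio (total parts = 16):
  purple-stemmed cut-leaf: 600 × 9/16 = 337.5
  purple-stemmed potato-leaf: 600 × 3/16 = 112.5
  green-stemmed cut-leaf: 600 × 3/16 = 112.5
  green-stemmed potato-leaf: 600 × 1/16 = 37.5
χ² = Σ (O − E)² / E
  purple-stemmed cut-leaf: (340 − 337.5)² / 337.5 = 0.0185
  purple-stemmed potato-leaf: (116 − 112.5)² / 112.5 = 0.1089
  green-stemmed cut-leaf: (104 − 112.5)² / 112.5 = 0.6422
  green-stemmed potato-leaf: (40 − 37.5)² / 37.5 = 0.1667
χ² = 0.0185 + 0.1089 + 0.6422 + 0.1667 = 0.9363 ≈ 0.936

0.936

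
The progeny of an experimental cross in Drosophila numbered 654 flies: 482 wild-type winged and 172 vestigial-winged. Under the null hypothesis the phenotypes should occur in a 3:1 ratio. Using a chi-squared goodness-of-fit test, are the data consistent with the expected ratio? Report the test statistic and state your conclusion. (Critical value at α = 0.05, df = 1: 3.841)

0.589; consistent

Expected counts for N = 654 under a 3:1 ratio (total parts = 4):
  wild-type winged: 654 × 3/4 = 490.5
  vestigial-winged: 654 × 1/4 = 163.5
χ² = Σ (O − E)² / E
  wild-type winged: (482 − 490.5)² / 490.5 = 0.1473
  vestigial-winged: (172 − 163.5)² / 163.5 = 0.4419
χ² = 0.1473 + 0.4419 = 0.5892 ≈ 0.589
Degrees of freedom = 2 − 1 = 1; critical value at α = 0.05 is 3.841.
Since 0.589 < 3.841, we fail to reject the null hypothesis — the data are consistent with the 3:1 ratio.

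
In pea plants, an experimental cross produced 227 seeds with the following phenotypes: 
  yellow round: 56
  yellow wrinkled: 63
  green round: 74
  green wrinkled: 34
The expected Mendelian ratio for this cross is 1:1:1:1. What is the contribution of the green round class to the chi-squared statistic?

The 1:1:1:1 ratio has 4 parts, so with N = 227 the expected counts are:
  yellow round: 227 × 1/4 = 56.75
  yellow wrinkled: 227 × 1/4 = 56.75
  green round: 227 × 1/4 = 56.75
  green wrinkled: 227 × 1/4 = 56.75
Contribution of green round: (74 − 56.75)² / 56.75 = 5.2434

5.243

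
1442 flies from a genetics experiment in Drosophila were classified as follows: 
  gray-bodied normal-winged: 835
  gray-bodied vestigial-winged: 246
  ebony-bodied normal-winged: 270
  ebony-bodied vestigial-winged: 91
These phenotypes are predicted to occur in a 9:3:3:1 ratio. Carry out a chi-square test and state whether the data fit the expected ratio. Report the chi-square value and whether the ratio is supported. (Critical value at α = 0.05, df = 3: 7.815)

2.909; consistent

Under the 9:3:3:1 hypothesis (Σ ratio = 16, N = 1442):
  gray-bodied normal-winged: 1442 × 9/16 = 811.125
  gray-bodied vestigial-winged: 1442 × 3/16 = 270.375
  ebony-bodied normal-winged: 1442 × 3/16 = 270.375
  ebony-bodied vestigial-winged: 1442 × 1/16 = 90.125
χ² = Σ (O − E)² / E
  gray-bodied normal-winged: (835 − 811.125)² / 811.125 = 0.7027
  gray-bodied vestigial-winged: (246 − 270.375)² / 270.375 = 2.1975
  ebony-bodied normal-winged: (270 − 270.375)² / 270.375 = 0.0005
  ebony-bodied vestigial-winged: (91 − 90.125)² / 90.125 = 0.0085
χ² = 0.7027 + 2.1975 + 0.0005 + 0.0085 = 2.9092 ≈ 2.909
Degrees of freedom = 4 − 1 = 3; critical value at α = 0.05 is 7.815.
Since 2.909 < 7.815, we fail to reject the null hypothesis — the data are consistent with the 9:3:3:1 ratio.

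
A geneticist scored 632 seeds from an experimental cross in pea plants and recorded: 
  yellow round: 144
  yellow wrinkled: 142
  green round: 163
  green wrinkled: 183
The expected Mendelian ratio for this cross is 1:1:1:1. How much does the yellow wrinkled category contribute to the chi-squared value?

The 1:1:1:1 ratio has 4 parts, so with N = 632 the expected counts are:
  yellow round: 632 × 1/4 = 158
  yellow wrinkled: 632 × 1/4 = 158
  green round: 632 × 1/4 = 158
  green wrinkled: 632 × 1/4 = 158
Contribution of yellow wrinkled: (142 − 158)² / 158 = 1.6203

1.620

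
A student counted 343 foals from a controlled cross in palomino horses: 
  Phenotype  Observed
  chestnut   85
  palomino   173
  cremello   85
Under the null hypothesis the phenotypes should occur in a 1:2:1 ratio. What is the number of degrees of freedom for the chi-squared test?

2

A goodness-of-fit test with 3 phenotype classes has df = 3 − 1 = 2.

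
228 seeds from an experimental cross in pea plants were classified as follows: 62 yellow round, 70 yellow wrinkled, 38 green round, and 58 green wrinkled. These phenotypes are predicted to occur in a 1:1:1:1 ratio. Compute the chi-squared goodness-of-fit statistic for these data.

Under the 1:1:1:1 hypothesis (Σ ratio = 4, N = 228):
  yellow round: 228 × 1/4 = 57
  yellow wrinkled: 228 × 1/4 = 57
  green round: 228 × 1/4 = 57
  green wrinkled: 228 × 1/4 = 57
χ² = Σ (O − E)² / E
  yellow round: (62 − 57)² / 57 = 0.4386
  yellow wrinkled: (70 − 57)² / 57 = 2.9649
  green round: (38 − 57)² / 57 = 6.3333
  green wrinkled: (58 − 57)² / 57 = 0.0175
χ² = 0.4386 + 2.9649 + 6.3333 + 0.0175 = 9.7543 ≈ 9.754

9.754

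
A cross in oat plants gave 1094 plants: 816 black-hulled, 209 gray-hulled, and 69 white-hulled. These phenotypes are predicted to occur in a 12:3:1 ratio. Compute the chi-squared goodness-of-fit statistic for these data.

The 12:3:1 ratio has 16 parts, so with N = 1094 the expected counts are:
  black-hulled: 1094 × 12/16 = 820.5
  gray-hulled: 1094 × 3/16 = 205.125
  white-hulled: 1094 × 1/16 = 68.375
χ² = Σ (O − E)² / E
  black-hulled: (816 − 820.5)² / 820.5 = 0.0247
  gray-hulled: (209 − 205.125)² / 205.125 = 0.0732
  white-hulled: (69 − 68.375)² / 68.375 = 0.0057
χ² = 0.0247 + 0.0732 + 0.0057 = 0.1036 ≈ 0.104

0.104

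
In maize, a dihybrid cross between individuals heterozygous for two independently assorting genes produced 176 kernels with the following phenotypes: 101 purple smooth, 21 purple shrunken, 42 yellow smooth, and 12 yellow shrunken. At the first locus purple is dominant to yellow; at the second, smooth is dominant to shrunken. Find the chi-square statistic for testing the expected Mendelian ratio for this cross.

6.949

A dihybrid F₂ with independent assortment and complete dominance at both loci gives a 9:3:3:1 phenotypic ratio.
Expected counts for N = 176 under a 9:3:3:1 ratio (total parts = 16):
  purple smooth: 176 × 9/16 = 99
  purple shrunken: 176 × 3/16 = 33
  yellow smooth: 176 × 3/16 = 33
  yellow shrunken: 176 × 1/16 = 11
χ² = Σ (O − E)² / E
  purple smooth: (101 − 99)² / 99 = 0.0404
  purple shrunken: (21 − 33)² / 33 = 4.3636
  yellow smooth: (42 − 33)² / 33 = 2.4545
  yellow shrunken: (12 − 11)² / 11 = 0.0909
χ² = 0.0404 + 4.3636 + 2.4545 + 0.0909 = 6.9494 ≈ 6.949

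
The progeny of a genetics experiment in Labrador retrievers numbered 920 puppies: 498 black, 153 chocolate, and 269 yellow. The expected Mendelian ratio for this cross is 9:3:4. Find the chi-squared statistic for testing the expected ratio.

9.552

The 9:3:4 ratio has 16 parts, so with N = 920 the expected counts are:
  black: 920 × 9/16 = 517.5
  chocolate: 920 × 3/16 = 172.5
  yellow: 920 × 4/16 = 230
χ² = Σ (O − E)² / E
  black: (498 − 517.5)² / 517.5 = 0.7348
  chocolate: (153 − 172.5)² / 172.5 = 2.2043
  yellow: (269 − 230)² / 230 = 6.6130
χ² = 0.7348 + 2.2043 + 6.6130 = 9.5521 ≈ 9.552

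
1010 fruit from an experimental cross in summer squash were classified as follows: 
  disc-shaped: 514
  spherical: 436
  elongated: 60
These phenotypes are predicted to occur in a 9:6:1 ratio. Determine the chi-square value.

Under the 9:6:1 hypothesis (Σ ratio = 16, N = 1010):
  disc-shaped: 1010 × 9/16 = 568.125
  spherical: 1010 × 6/16 = 378.75
  elongated: 1010 × 1/16 = 63.125
χ² = Σ (O − E)² / E
  disc-shaped: (514 − 568.125)² / 568.125 = 5.1565
  spherical: (436 − 378.75)² / 378.75 = 8.6536
  elongated: (60 − 63.125)² / 63.125 = 0.1547
χ² = 5.1565 + 8.6536 + 0.1547 = 13.9648 ≈ 13.965

13.965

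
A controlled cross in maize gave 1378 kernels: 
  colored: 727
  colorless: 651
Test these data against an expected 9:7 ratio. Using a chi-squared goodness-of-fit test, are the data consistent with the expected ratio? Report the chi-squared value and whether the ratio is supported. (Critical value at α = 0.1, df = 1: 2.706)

Expected counts for N = 1378 under a 9:7 ratio (total parts = 16):
  colored: 1378 × 9/16 = 775.125
  colorless: 1378 × 7/16 = 602.875
χ² = Σ (O − E)² / E
  colored: (727 − 775.125)² / 775.125 = 2.9879
  colorless: (651 − 602.875)² / 602.875 = 3.8416
χ² = 2.9879 + 3.8416 = 6.8295 ≈ 6.830
Degrees of freedom = 2 − 1 = 1; critical value at α = 0.1 is 2.706.
Since 6.830 > 2.706, we reject the null hypothesis — the data do not fit the 9:7 ratio.

6.830; not consistent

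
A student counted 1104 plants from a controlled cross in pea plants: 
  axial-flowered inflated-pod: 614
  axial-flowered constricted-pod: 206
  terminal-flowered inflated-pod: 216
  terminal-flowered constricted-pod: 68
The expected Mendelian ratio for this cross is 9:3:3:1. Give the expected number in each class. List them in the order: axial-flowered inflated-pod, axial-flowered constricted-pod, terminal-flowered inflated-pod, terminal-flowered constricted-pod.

621, 207, 207, 69

Under the 9:3:3:1 hypothesis (Σ ratio = 16, N = 1104):
  axial-flowered inflated-pod: 1104 × 9/16 = 621
  axial-flowered constricted-pod: 1104 × 3/16 = 207
  terminal-flowered inflated-pod: 1104 × 3/16 = 207
  terminal-flowered constricted-pod: 1104 × 1/16 = 69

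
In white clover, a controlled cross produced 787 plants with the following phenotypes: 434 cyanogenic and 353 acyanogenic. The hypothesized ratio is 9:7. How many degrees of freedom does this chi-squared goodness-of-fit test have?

A goodness-of-fit test with 2 phenotype classes has df = 2 − 1 = 1.

1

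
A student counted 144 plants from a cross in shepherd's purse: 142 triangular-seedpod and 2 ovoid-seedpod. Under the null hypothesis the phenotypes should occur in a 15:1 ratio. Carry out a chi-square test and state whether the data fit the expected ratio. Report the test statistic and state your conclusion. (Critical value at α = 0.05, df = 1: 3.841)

5.807; not consistent

Expected counts for N = 144 under a 15:1 ratio (total parts = 16):
  triangular-seedpod: 144 × 15/16 = 135
  ovoid-seedpod: 144 × 1/16 = 9
χ² = Σ (O − E)² / E
  triangular-seedpod: (142 − 135)² / 135 = 0.3630
  ovoid-seedpod: (2 − 9)² / 9 = 5.4444
χ² = 0.3630 + 5.4444 = 5.8074 ≈ 5.807
Degrees of freedom = 2 − 1 = 1; critical value at α = 0.05 is 3.841.
Since 5.807 > 3.841, we reject the null hypothesis — the data do not fit the 15:1 ratio.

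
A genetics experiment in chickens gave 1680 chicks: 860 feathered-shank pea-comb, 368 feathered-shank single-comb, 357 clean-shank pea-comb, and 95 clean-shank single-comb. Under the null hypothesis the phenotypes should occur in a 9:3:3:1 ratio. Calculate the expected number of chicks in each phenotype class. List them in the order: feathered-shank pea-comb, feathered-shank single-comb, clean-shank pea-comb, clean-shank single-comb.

945, 315, 315, 105

Total ratio parts = 16. Expected numbers out of 1680:
  feathered-shank pea-comb: 1680 × 9/16 = 945
  feathered-shank single-comb: 1680 × 3/16 = 315
  clean-shank pea-comb: 1680 × 3/16 = 315
  clean-shank single-comb: 1680 × 1/16 = 105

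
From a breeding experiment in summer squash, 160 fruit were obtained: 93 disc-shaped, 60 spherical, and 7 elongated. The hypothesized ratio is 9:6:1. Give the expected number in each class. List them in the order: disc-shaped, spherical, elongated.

90, 60, 10

Total ratio parts = 16. Expected numbers out of 160:
  disc-shaped: 160 × 9/16 = 90
  spherical: 160 × 6/16 = 60
  elongated: 160 × 1/16 = 10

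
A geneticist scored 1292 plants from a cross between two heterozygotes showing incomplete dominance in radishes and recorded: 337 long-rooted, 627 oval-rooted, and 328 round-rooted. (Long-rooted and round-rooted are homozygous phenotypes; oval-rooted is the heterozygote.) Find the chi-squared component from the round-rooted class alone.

With incomplete dominance, a heterozygote × heterozygote cross gives a 1:2:1 phenotypic ratio.
Total ratio parts = 4. Expected numbers out of 1292:
  long-rooted: 1292 × 1/4 = 323
  oval-rooted: 1292 × 2/4 = 646
  round-rooted: 1292 × 1/4 = 323
Contribution of round-rooted: (328 − 323)² / 323 = 0.0774

0.077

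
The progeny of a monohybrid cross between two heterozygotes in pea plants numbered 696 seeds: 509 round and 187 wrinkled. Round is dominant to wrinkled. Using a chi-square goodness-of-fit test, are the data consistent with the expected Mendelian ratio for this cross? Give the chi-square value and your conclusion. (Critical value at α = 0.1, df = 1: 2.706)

For a monohybrid cross between heterozygotes with complete dominance, the expected phenotypic ratio is 3:1.
The 3:1 ratio has 4 parts, so with N = 696 the expected counts are:
  round: 696 × 3/4 = 522
  wrinkled: 696 × 1/4 = 174
χ² = Σ (O − E)² / E
  round: (509 − 522)² / 522 = 0.3238
  wrinkled: (187 − 174)² / 174 = 0.9713
χ² = 0.3238 + 0.9713 = 1.2951 ≈ 1.295
Degrees of freedom = 2 − 1 = 1; critical value at α = 0.1 is 2.706.
Since 1.295 < 2.706, we fail to reject the null hypothesis — the data are consistent with the 3:1 ratio.

1.295; consistent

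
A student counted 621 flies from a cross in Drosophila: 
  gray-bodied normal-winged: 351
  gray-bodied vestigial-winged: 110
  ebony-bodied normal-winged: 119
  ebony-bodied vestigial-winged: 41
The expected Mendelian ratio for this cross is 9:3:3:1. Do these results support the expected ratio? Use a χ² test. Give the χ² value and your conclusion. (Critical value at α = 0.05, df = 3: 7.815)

0.544; consistent

The 9:3:3:1 ratio has 16 parts, so with N = 621 the expected counts are:
  gray-bodied normal-winged: 621 × 9/16 = 349.3125
  gray-bodied vestigial-winged: 621 × 3/16 = 116.4375
  ebony-bodied normal-winged: 621 × 3/16 = 116.4375
  ebony-bodied vestigial-winged: 621 × 1/16 = 38.8125
χ² = Σ (O − E)² / E
  gray-bodied normal-winged: (351 − 349.3125)² / 349.3125 = 0.0082
  gray-bodied vestigial-winged: (110 − 116.4375)² / 116.4375 = 0.3559
  ebony-bodied normal-winged: (119 − 116.4375)² / 116.4375 = 0.0564
  ebony-bodied vestigial-winged: (41 − 38.8125)² / 38.8125 = 0.1233
χ² = 0.0082 + 0.3559 + 0.0564 + 0.1233 = 0.5438 ≈ 0.544
Degrees of freedom = 4 − 1 = 3; critical value at α = 0.05 is 7.815.
Since 0.544 < 7.815, we fail to reject the null hypothesis — the data are consistent with the 9:3:3:1 ratio.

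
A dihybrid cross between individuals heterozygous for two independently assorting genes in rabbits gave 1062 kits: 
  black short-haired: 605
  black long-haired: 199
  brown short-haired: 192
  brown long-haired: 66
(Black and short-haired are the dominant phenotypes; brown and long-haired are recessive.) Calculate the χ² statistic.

A dihybrid F₂ with independent assortment and complete dominance at both loci gives a 9:3:3:1 phenotypic ratio.
Total ratio parts = 16. Expected numbers out of 1062:
  black short-haired: 1062 × 9/16 = 597.375
  black long-haired: 1062 × 3/16 = 199.125
  brown short-haired: 1062 × 3/16 = 199.125
  brown long-haired: 1062 × 1/16 = 66.375
χ² = Σ (O − E)² / E
  black short-haired: (605 − 597.375)² / 597.375 = 0.0973
  black long-haired: (199 − 199.125)² / 199.125 = 0.0001
  brown short-haired: (192 − 199.125)² / 199.125 = 0.2549
  brown long-haired: (66 − 66.375)² / 66.375 = 0.0021
χ² = 0.0973 + 0.0001 + 0.2549 + 0.0021 = 0.3544 ≈ 0.354

0.354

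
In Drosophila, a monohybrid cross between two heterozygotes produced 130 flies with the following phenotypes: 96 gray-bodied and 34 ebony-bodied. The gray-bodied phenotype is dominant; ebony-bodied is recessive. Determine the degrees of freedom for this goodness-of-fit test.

For a monohybrid cross between heterozygotes with complete dominance, the expected phenotypic ratio is 3:1.
A goodness-of-fit test with 2 phenotype classes has df = 2 − 1 = 1.

1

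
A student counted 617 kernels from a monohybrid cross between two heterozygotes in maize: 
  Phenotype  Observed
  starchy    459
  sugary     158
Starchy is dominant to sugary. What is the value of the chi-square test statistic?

For a monohybrid cross between heterozygotes with complete dominance, the expected phenotypic ratio is 3:1.
Expected counts for N = 617 under a 3:1 ratio (total parts = 4):
  starchy: 617 × 3/4 = 462.75
  sugary: 617 × 1/4 = 154.25
χ² = Σ (O − E)² / E
  starchy: (459 − 462.75)² / 462.75 = 0.0304
  sugary: (158 − 154.25)² / 154.25 = 0.0912
χ² = 0.0304 + 0.0912 = 0.1216 ≈ 0.122

0.122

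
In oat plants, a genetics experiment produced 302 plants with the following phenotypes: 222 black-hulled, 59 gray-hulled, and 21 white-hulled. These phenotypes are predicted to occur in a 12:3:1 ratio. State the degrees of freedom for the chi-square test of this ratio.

2

A goodness-of-fit test with 3 phenotype classes has df = 3 − 1 = 2.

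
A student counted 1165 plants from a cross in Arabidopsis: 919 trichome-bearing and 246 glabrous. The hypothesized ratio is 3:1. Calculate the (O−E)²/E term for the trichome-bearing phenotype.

2.343

Expected counts for N = 1165 under a 3:1 ratio (total parts = 4):
  trichome-bearing: 1165 × 3/4 = 873.75
  glabrous: 1165 × 1/4 = 291.25
Contribution of trichome-bearing: (919 − 873.75)² / 873.75 = 2.3434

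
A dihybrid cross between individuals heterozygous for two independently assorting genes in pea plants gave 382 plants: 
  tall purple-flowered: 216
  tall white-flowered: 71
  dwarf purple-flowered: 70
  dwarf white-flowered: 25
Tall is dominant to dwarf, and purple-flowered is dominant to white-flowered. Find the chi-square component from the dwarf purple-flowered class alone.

0.037

A dihybrid F₂ with independent assortment and complete dominance at both loci gives a 9:3:3:1 phenotypic ratio.
Expected counts for N = 382 under a 9:3:3:1 ratio (total parts = 16):
  tall purple-flowered: 382 × 9/16 = 214.875
  tall white-flowered: 382 × 3/16 = 71.625
  dwarf purple-flowered: 382 × 3/16 = 71.625
  dwarf white-flowered: 382 × 1/16 = 23.875
Contribution of dwarf purple-flowered: (70 − 71.625)² / 71.625 = 0.0369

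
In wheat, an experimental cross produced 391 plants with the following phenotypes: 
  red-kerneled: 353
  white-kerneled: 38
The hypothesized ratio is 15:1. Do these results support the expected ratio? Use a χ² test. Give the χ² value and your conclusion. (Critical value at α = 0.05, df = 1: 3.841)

The 15:1 ratio has 16 parts, so with N = 391 the expected counts are:
  red-kerneled: 391 × 15/16 = 366.5625
  white-kerneled: 391 × 1/16 = 24.4375
χ² = Σ (O − E)² / E
  red-kerneled: (353 − 366.5625)² / 366.5625 = 0.5018
  white-kerneled: (38 − 24.4375)² / 24.4375 = 7.5270
χ² = 0.5018 + 7.5270 = 8.0288 ≈ 8.029
Degrees of freedom = 2 − 1 = 1; critical value at α = 0.05 is 3.841.
Since 8.029 > 3.841, we reject the null hypothesis — the data do not fit the 15:1 ratio.

8.029; not consistent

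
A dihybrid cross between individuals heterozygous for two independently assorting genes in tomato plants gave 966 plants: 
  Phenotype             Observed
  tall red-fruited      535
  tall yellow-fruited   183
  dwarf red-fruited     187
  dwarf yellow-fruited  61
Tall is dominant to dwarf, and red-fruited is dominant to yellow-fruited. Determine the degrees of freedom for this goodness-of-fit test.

A dihybrid F₂ with independent assortment and complete dominance at both loci gives a 9:3:3:1 phenotypic ratio.
A goodness-of-fit test with 4 phenotype classes has df = 4 − 1 = 3.

3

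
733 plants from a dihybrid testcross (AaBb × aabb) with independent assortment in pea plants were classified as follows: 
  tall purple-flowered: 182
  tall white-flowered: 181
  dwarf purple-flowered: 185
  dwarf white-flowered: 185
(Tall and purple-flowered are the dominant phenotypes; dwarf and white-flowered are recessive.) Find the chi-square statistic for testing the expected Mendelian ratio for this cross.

A dihybrid testcross with independent assortment gives a 1:1:1:1 ratio.
The 1:1:1:1 ratio has 4 parts, so with N = 733 the expected counts are:
  tall purple-flowered: 733 × 1/4 = 183.25
  tall white-flowered: 733 × 1/4 = 183.25
  dwarf purple-flowered: 733 × 1/4 = 183.25
  dwarf white-flowered: 733 × 1/4 = 183.25
χ² = Σ (O − E)² / E
  tall purple-flowered: (182 − 183.25)² / 183.25 = 0.0085
  tall white-flowered: (181 − 183.25)² / 183.25 = 0.0276
  dwarf purple-flowered: (185 − 183.25)² / 183.25 = 0.0167
  dwarf white-flowered: (185 − 183.25)² / 183.25 = 0.0167
χ² = 0.0085 + 0.0276 + 0.0167 + 0.0167 = 0.0695 ≈ 0.070

0.070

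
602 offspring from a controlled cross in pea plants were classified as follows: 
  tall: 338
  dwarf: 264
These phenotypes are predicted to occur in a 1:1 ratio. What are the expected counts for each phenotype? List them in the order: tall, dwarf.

301, 301

Expected counts for N = 602 under a 1:1 ratio (total parts = 2):
  tall: 602 × 1/2 = 301
  dwarf: 602 × 1/2 = 301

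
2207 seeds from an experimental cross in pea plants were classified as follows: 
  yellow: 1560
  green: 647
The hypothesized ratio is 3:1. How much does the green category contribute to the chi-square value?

The 3:1 ratio has 4 parts, so with N = 2207 the expected counts are:
  yellow: 2207 × 3/4 = 1655.25
  green: 2207 × 1/4 = 551.75
Contribution of green: (647 − 551.75)² / 551.75 = 16.4432

16.443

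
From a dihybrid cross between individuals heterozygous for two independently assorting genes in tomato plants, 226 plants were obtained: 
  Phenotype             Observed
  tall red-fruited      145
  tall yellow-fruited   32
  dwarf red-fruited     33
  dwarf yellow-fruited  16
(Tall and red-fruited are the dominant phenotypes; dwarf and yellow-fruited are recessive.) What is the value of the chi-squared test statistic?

7.377

A dihybrid F₂ with independent assortment and complete dominance at both loci gives a 9:3:3:1 phenotypic ratio.
Under the 9:3:3:1 hypothesis (Σ ratio = 16, N = 226):
  tall red-fruited: 226 × 9/16 = 127.125
  tall yellow-fruited: 226 × 3/16 = 42.375
  dwarf red-fruited: 226 × 3/16 = 42.375
  dwarf yellow-fruited: 226 × 1/16 = 14.125
χ² = Σ (O − E)² / E
  tall red-fruited: (145 − 127.125)² / 127.125 = 2.5134
  tall yellow-fruited: (32 − 42.375)² / 42.375 = 2.5402
  dwarf red-fruited: (33 − 42.375)² / 42.375 = 2.0741
  dwarf yellow-fruited: (16 − 14.125)² / 14.125 = 0.2489
χ² = 2.5134 + 2.5402 + 2.0741 + 0.2489 = 7.3766 ≈ 7.377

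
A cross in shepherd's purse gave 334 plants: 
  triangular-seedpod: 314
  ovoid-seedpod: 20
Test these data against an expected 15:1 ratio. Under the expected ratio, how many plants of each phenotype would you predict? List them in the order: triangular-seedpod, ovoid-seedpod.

313.125, 20.875

Expected counts for N = 334 under a 15:1 ratio (total parts = 16):
  triangular-seedpod: 334 × 15/16 = 313.125
  ovoid-seedpod: 334 × 1/16 = 20.875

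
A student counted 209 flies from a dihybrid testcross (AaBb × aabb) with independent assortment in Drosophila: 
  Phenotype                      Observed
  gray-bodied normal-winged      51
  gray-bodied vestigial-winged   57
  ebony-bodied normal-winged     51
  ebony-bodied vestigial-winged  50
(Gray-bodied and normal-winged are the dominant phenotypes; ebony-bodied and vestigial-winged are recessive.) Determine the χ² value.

A dihybrid testcross with independent assortment gives a 1:1:1:1 ratio.
Expected counts for N = 209 under a 1:1:1:1 ratio (total parts = 4):
  gray-bodied normal-winged: 209 × 1/4 = 52.25
  gray-bodied vestigial-winged: 209 × 1/4 = 52.25
  ebony-bodied normal-winged: 209 × 1/4 = 52.25
  ebony-bodied vestigial-winged: 209 × 1/4 = 52.25
χ² = Σ (O − E)² / E
  gray-bodied normal-winged: (51 − 52.25)² / 52.25 = 0.0299
  gray-bodied vestigial-winged: (57 − 52.25)² / 52.25 = 0.4318
  ebony-bodied normal-winged: (51 − 52.25)² / 52.25 = 0.0299
  ebony-bodied vestigial-winged: (50 − 52.25)² / 52.25 = 0.0969
χ² = 0.0299 + 0.4318 + 0.0299 + 0.0969 = 0.5885 ≈ 0.589

0.589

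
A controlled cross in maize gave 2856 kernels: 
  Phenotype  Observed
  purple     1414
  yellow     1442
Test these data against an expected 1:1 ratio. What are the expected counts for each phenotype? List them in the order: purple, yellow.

Expected counts for N = 2856 under a 1:1 ratio (total parts = 2):
  purple: 2856 × 1/2 = 1428
  yellow: 2856 × 1/2 = 1428

1428, 1428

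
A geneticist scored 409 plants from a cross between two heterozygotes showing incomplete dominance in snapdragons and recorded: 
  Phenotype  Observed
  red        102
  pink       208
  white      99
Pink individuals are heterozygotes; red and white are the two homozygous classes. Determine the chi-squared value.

With incomplete dominance, a heterozygote × heterozygote cross gives a 1:2:1 phenotypic ratio.
Expected counts for N = 409 under a 1:2:1 ratio (total parts = 4):
  red: 409 × 1/4 = 102.25
  pink: 409 × 2/4 = 204.5
  white: 409 × 1/4 = 102.25
χ² = Σ (O − E)² / E
  red: (102 − 102.25)² / 102.25 = 0.0006
  pink: (208 − 204.5)² / 204.5 = 0.0599
  white: (99 − 102.25)² / 102.25 = 0.1033
χ² = 0.0006 + 0.0599 + 0.1033 = 0.1638 ≈ 0.164

0.164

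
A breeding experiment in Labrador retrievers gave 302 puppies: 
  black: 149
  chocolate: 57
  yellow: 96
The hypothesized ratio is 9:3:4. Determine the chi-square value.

8.134

The 9:3:4 ratio has 16 parts, so with N = 302 the expected counts are:
  black: 302 × 9/16 = 169.875
  chocolate: 302 × 3/16 = 56.625
  yellow: 302 × 4/16 = 75.5
χ² = Σ (O − E)² / E
  black: (149 − 169.875)² / 169.875 = 2.5652
  chocolate: (57 − 56.625)² / 56.625 = 0.0025
  yellow: (96 − 75.5)² / 75.5 = 5.5662
χ² = 2.5652 + 0.0025 + 5.5662 = 8.1339 ≈ 8.134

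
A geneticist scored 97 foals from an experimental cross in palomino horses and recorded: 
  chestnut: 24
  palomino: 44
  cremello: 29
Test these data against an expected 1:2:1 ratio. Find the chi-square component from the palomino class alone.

0.418

Total ratio parts = 4. Expected numbers out of 97:
  chestnut: 97 × 1/4 = 24.25
  palomino: 97 × 2/4 = 48.5
  cremello: 97 × 1/4 = 24.25
Contribution of palomino: (44 − 48.5)² / 48.5 = 0.4175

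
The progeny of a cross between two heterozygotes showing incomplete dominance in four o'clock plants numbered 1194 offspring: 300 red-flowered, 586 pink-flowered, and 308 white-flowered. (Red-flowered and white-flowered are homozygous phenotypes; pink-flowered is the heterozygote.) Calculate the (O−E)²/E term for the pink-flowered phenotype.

0.203

With incomplete dominance, a heterozygote × heterozygote cross gives a 1:2:1 phenotypic ratio.
The 1:2:1 ratio has 4 parts, so with N = 1194 the expected counts are:
  red-flowered: 1194 × 1/4 = 298.5
  pink-flowered: 1194 × 2/4 = 597
  white-flowered: 1194 × 1/4 = 298.5
Contribution of pink-flowered: (586 − 597)² / 597 = 0.2027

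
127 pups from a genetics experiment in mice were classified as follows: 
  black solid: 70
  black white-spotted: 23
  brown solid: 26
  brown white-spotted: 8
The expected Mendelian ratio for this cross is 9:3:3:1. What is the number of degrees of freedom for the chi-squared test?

3

A goodness-of-fit test with 4 phenotype classes has df = 4 − 1 = 3.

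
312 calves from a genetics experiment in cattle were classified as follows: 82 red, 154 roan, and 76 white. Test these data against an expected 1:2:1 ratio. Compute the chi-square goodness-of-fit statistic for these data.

Total ratio parts = 4. Expected numbers out of 312:
  red: 312 × 1/4 = 78
  roan: 312 × 2/4 = 156
  white: 312 × 1/4 = 78
χ² = Σ (O − E)² / E
  red: (82 − 78)² / 78 = 0.2051
  roan: (154 − 156)² / 156 = 0.0256
  white: (76 − 78)² / 78 = 0.0513
χ² = 0.2051 + 0.0256 + 0.0513 = 0.282

0.282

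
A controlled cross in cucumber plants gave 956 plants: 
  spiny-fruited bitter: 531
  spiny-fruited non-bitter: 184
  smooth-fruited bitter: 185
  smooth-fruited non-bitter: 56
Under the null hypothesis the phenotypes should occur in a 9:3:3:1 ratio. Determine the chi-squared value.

0.630

Total ratio parts = 16. Expected numbers out of 956:
  spiny-fruited bitter: 956 × 9/16 = 537.75
  spiny-fruited non-bitter: 956 × 3/16 = 179.25
  smooth-fruited bitter: 956 × 3/16 = 179.25
  smooth-fruited non-bitter: 956 × 1/16 = 59.75
χ² = Σ (O − E)² / E
  spiny-fruited bitter: (531 − 537.75)² / 537.75 = 0.0847
  spiny-fruited non-bitter: (184 − 179.25)² / 179.25 = 0.1259
  smooth-fruited bitter: (185 − 179.25)² / 179.25 = 0.1844
  smooth-fruited non-bitter: (56 − 59.75)² / 59.75 = 0.2354
χ² = 0.0847 + 0.1259 + 0.1844 + 0.2354 = 0.6304 ≈ 0.630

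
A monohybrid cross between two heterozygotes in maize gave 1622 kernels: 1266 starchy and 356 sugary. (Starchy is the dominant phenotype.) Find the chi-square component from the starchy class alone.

For a monohybrid cross between heterozygotes with complete dominance, the expected phenotypic ratio is 3:1.
Under the 3:1 hypothesis (Σ ratio = 4, N = 1622):
  starchy: 1622 × 3/4 = 1216.5
  sugary: 1622 × 1/4 = 405.5
Contribution of starchy: (1266 − 1216.5)² / 1216.5 = 2.0142

2.014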